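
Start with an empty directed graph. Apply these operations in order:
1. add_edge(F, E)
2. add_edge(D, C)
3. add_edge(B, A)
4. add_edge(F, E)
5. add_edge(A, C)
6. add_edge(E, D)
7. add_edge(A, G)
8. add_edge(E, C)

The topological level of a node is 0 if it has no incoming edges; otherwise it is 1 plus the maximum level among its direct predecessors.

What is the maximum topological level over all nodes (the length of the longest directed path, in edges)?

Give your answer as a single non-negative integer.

Answer: 3

Derivation:
Op 1: add_edge(F, E). Edges now: 1
Op 2: add_edge(D, C). Edges now: 2
Op 3: add_edge(B, A). Edges now: 3
Op 4: add_edge(F, E) (duplicate, no change). Edges now: 3
Op 5: add_edge(A, C). Edges now: 4
Op 6: add_edge(E, D). Edges now: 5
Op 7: add_edge(A, G). Edges now: 6
Op 8: add_edge(E, C). Edges now: 7
Compute levels (Kahn BFS):
  sources (in-degree 0): B, F
  process B: level=0
    B->A: in-degree(A)=0, level(A)=1, enqueue
  process F: level=0
    F->E: in-degree(E)=0, level(E)=1, enqueue
  process A: level=1
    A->C: in-degree(C)=2, level(C)>=2
    A->G: in-degree(G)=0, level(G)=2, enqueue
  process E: level=1
    E->C: in-degree(C)=1, level(C)>=2
    E->D: in-degree(D)=0, level(D)=2, enqueue
  process G: level=2
  process D: level=2
    D->C: in-degree(C)=0, level(C)=3, enqueue
  process C: level=3
All levels: A:1, B:0, C:3, D:2, E:1, F:0, G:2
max level = 3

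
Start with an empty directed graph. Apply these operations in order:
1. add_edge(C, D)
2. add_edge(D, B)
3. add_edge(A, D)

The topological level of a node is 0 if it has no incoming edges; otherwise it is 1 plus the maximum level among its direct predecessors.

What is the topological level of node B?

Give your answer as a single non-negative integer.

Answer: 2

Derivation:
Op 1: add_edge(C, D). Edges now: 1
Op 2: add_edge(D, B). Edges now: 2
Op 3: add_edge(A, D). Edges now: 3
Compute levels (Kahn BFS):
  sources (in-degree 0): A, C
  process A: level=0
    A->D: in-degree(D)=1, level(D)>=1
  process C: level=0
    C->D: in-degree(D)=0, level(D)=1, enqueue
  process D: level=1
    D->B: in-degree(B)=0, level(B)=2, enqueue
  process B: level=2
All levels: A:0, B:2, C:0, D:1
level(B) = 2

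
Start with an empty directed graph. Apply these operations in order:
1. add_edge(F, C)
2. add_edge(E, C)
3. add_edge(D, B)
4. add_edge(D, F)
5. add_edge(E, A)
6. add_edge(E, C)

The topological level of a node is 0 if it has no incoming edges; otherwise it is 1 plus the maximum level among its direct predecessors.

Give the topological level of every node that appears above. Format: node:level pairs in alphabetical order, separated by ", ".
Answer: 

Op 1: add_edge(F, C). Edges now: 1
Op 2: add_edge(E, C). Edges now: 2
Op 3: add_edge(D, B). Edges now: 3
Op 4: add_edge(D, F). Edges now: 4
Op 5: add_edge(E, A). Edges now: 5
Op 6: add_edge(E, C) (duplicate, no change). Edges now: 5
Compute levels (Kahn BFS):
  sources (in-degree 0): D, E
  process D: level=0
    D->B: in-degree(B)=0, level(B)=1, enqueue
    D->F: in-degree(F)=0, level(F)=1, enqueue
  process E: level=0
    E->A: in-degree(A)=0, level(A)=1, enqueue
    E->C: in-degree(C)=1, level(C)>=1
  process B: level=1
  process F: level=1
    F->C: in-degree(C)=0, level(C)=2, enqueue
  process A: level=1
  process C: level=2
All levels: A:1, B:1, C:2, D:0, E:0, F:1

Answer: A:1, B:1, C:2, D:0, E:0, F:1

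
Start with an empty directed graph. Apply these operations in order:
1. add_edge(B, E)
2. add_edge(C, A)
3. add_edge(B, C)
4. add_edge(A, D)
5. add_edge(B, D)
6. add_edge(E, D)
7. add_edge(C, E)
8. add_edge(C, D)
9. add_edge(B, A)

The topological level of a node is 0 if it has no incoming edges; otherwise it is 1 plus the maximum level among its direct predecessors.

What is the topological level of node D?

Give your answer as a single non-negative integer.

Op 1: add_edge(B, E). Edges now: 1
Op 2: add_edge(C, A). Edges now: 2
Op 3: add_edge(B, C). Edges now: 3
Op 4: add_edge(A, D). Edges now: 4
Op 5: add_edge(B, D). Edges now: 5
Op 6: add_edge(E, D). Edges now: 6
Op 7: add_edge(C, E). Edges now: 7
Op 8: add_edge(C, D). Edges now: 8
Op 9: add_edge(B, A). Edges now: 9
Compute levels (Kahn BFS):
  sources (in-degree 0): B
  process B: level=0
    B->A: in-degree(A)=1, level(A)>=1
    B->C: in-degree(C)=0, level(C)=1, enqueue
    B->D: in-degree(D)=3, level(D)>=1
    B->E: in-degree(E)=1, level(E)>=1
  process C: level=1
    C->A: in-degree(A)=0, level(A)=2, enqueue
    C->D: in-degree(D)=2, level(D)>=2
    C->E: in-degree(E)=0, level(E)=2, enqueue
  process A: level=2
    A->D: in-degree(D)=1, level(D)>=3
  process E: level=2
    E->D: in-degree(D)=0, level(D)=3, enqueue
  process D: level=3
All levels: A:2, B:0, C:1, D:3, E:2
level(D) = 3

Answer: 3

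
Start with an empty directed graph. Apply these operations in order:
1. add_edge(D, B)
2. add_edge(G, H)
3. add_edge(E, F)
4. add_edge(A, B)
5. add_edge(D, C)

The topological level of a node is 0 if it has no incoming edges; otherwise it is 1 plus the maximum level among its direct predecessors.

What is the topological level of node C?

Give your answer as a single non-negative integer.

Answer: 1

Derivation:
Op 1: add_edge(D, B). Edges now: 1
Op 2: add_edge(G, H). Edges now: 2
Op 3: add_edge(E, F). Edges now: 3
Op 4: add_edge(A, B). Edges now: 4
Op 5: add_edge(D, C). Edges now: 5
Compute levels (Kahn BFS):
  sources (in-degree 0): A, D, E, G
  process A: level=0
    A->B: in-degree(B)=1, level(B)>=1
  process D: level=0
    D->B: in-degree(B)=0, level(B)=1, enqueue
    D->C: in-degree(C)=0, level(C)=1, enqueue
  process E: level=0
    E->F: in-degree(F)=0, level(F)=1, enqueue
  process G: level=0
    G->H: in-degree(H)=0, level(H)=1, enqueue
  process B: level=1
  process C: level=1
  process F: level=1
  process H: level=1
All levels: A:0, B:1, C:1, D:0, E:0, F:1, G:0, H:1
level(C) = 1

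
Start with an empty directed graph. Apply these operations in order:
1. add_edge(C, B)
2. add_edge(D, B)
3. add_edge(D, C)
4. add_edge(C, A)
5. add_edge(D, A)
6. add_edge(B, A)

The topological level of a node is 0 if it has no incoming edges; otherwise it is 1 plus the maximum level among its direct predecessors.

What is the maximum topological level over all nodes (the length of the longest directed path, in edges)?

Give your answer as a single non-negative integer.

Op 1: add_edge(C, B). Edges now: 1
Op 2: add_edge(D, B). Edges now: 2
Op 3: add_edge(D, C). Edges now: 3
Op 4: add_edge(C, A). Edges now: 4
Op 5: add_edge(D, A). Edges now: 5
Op 6: add_edge(B, A). Edges now: 6
Compute levels (Kahn BFS):
  sources (in-degree 0): D
  process D: level=0
    D->A: in-degree(A)=2, level(A)>=1
    D->B: in-degree(B)=1, level(B)>=1
    D->C: in-degree(C)=0, level(C)=1, enqueue
  process C: level=1
    C->A: in-degree(A)=1, level(A)>=2
    C->B: in-degree(B)=0, level(B)=2, enqueue
  process B: level=2
    B->A: in-degree(A)=0, level(A)=3, enqueue
  process A: level=3
All levels: A:3, B:2, C:1, D:0
max level = 3

Answer: 3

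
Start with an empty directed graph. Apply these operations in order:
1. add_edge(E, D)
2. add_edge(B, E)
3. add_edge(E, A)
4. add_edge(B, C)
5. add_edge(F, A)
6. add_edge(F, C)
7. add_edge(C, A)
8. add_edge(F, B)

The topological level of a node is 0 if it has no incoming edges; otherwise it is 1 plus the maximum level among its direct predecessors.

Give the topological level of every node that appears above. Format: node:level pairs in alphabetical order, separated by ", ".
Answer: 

Answer: A:3, B:1, C:2, D:3, E:2, F:0

Derivation:
Op 1: add_edge(E, D). Edges now: 1
Op 2: add_edge(B, E). Edges now: 2
Op 3: add_edge(E, A). Edges now: 3
Op 4: add_edge(B, C). Edges now: 4
Op 5: add_edge(F, A). Edges now: 5
Op 6: add_edge(F, C). Edges now: 6
Op 7: add_edge(C, A). Edges now: 7
Op 8: add_edge(F, B). Edges now: 8
Compute levels (Kahn BFS):
  sources (in-degree 0): F
  process F: level=0
    F->A: in-degree(A)=2, level(A)>=1
    F->B: in-degree(B)=0, level(B)=1, enqueue
    F->C: in-degree(C)=1, level(C)>=1
  process B: level=1
    B->C: in-degree(C)=0, level(C)=2, enqueue
    B->E: in-degree(E)=0, level(E)=2, enqueue
  process C: level=2
    C->A: in-degree(A)=1, level(A)>=3
  process E: level=2
    E->A: in-degree(A)=0, level(A)=3, enqueue
    E->D: in-degree(D)=0, level(D)=3, enqueue
  process A: level=3
  process D: level=3
All levels: A:3, B:1, C:2, D:3, E:2, F:0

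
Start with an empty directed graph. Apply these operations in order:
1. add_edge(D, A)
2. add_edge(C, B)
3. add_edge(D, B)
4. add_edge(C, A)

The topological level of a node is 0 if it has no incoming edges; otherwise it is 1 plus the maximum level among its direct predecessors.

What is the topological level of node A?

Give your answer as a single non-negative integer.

Answer: 1

Derivation:
Op 1: add_edge(D, A). Edges now: 1
Op 2: add_edge(C, B). Edges now: 2
Op 3: add_edge(D, B). Edges now: 3
Op 4: add_edge(C, A). Edges now: 4
Compute levels (Kahn BFS):
  sources (in-degree 0): C, D
  process C: level=0
    C->A: in-degree(A)=1, level(A)>=1
    C->B: in-degree(B)=1, level(B)>=1
  process D: level=0
    D->A: in-degree(A)=0, level(A)=1, enqueue
    D->B: in-degree(B)=0, level(B)=1, enqueue
  process A: level=1
  process B: level=1
All levels: A:1, B:1, C:0, D:0
level(A) = 1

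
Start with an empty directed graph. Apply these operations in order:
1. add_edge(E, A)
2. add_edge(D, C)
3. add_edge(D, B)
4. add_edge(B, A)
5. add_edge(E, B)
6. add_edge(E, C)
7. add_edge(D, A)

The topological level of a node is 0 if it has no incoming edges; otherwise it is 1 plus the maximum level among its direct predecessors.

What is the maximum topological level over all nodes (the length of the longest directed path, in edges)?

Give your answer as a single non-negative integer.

Answer: 2

Derivation:
Op 1: add_edge(E, A). Edges now: 1
Op 2: add_edge(D, C). Edges now: 2
Op 3: add_edge(D, B). Edges now: 3
Op 4: add_edge(B, A). Edges now: 4
Op 5: add_edge(E, B). Edges now: 5
Op 6: add_edge(E, C). Edges now: 6
Op 7: add_edge(D, A). Edges now: 7
Compute levels (Kahn BFS):
  sources (in-degree 0): D, E
  process D: level=0
    D->A: in-degree(A)=2, level(A)>=1
    D->B: in-degree(B)=1, level(B)>=1
    D->C: in-degree(C)=1, level(C)>=1
  process E: level=0
    E->A: in-degree(A)=1, level(A)>=1
    E->B: in-degree(B)=0, level(B)=1, enqueue
    E->C: in-degree(C)=0, level(C)=1, enqueue
  process B: level=1
    B->A: in-degree(A)=0, level(A)=2, enqueue
  process C: level=1
  process A: level=2
All levels: A:2, B:1, C:1, D:0, E:0
max level = 2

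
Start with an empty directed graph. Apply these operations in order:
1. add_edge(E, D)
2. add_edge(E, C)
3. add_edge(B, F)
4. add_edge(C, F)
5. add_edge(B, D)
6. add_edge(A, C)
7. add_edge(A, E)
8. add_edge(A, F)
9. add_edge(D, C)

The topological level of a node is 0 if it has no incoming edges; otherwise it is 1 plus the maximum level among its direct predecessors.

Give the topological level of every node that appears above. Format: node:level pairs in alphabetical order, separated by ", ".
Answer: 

Op 1: add_edge(E, D). Edges now: 1
Op 2: add_edge(E, C). Edges now: 2
Op 3: add_edge(B, F). Edges now: 3
Op 4: add_edge(C, F). Edges now: 4
Op 5: add_edge(B, D). Edges now: 5
Op 6: add_edge(A, C). Edges now: 6
Op 7: add_edge(A, E). Edges now: 7
Op 8: add_edge(A, F). Edges now: 8
Op 9: add_edge(D, C). Edges now: 9
Compute levels (Kahn BFS):
  sources (in-degree 0): A, B
  process A: level=0
    A->C: in-degree(C)=2, level(C)>=1
    A->E: in-degree(E)=0, level(E)=1, enqueue
    A->F: in-degree(F)=2, level(F)>=1
  process B: level=0
    B->D: in-degree(D)=1, level(D)>=1
    B->F: in-degree(F)=1, level(F)>=1
  process E: level=1
    E->C: in-degree(C)=1, level(C)>=2
    E->D: in-degree(D)=0, level(D)=2, enqueue
  process D: level=2
    D->C: in-degree(C)=0, level(C)=3, enqueue
  process C: level=3
    C->F: in-degree(F)=0, level(F)=4, enqueue
  process F: level=4
All levels: A:0, B:0, C:3, D:2, E:1, F:4

Answer: A:0, B:0, C:3, D:2, E:1, F:4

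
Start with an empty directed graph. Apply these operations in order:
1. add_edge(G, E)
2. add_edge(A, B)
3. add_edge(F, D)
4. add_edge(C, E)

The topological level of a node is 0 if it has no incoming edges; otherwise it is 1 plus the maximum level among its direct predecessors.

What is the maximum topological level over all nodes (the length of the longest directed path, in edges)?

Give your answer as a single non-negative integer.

Op 1: add_edge(G, E). Edges now: 1
Op 2: add_edge(A, B). Edges now: 2
Op 3: add_edge(F, D). Edges now: 3
Op 4: add_edge(C, E). Edges now: 4
Compute levels (Kahn BFS):
  sources (in-degree 0): A, C, F, G
  process A: level=0
    A->B: in-degree(B)=0, level(B)=1, enqueue
  process C: level=0
    C->E: in-degree(E)=1, level(E)>=1
  process F: level=0
    F->D: in-degree(D)=0, level(D)=1, enqueue
  process G: level=0
    G->E: in-degree(E)=0, level(E)=1, enqueue
  process B: level=1
  process D: level=1
  process E: level=1
All levels: A:0, B:1, C:0, D:1, E:1, F:0, G:0
max level = 1

Answer: 1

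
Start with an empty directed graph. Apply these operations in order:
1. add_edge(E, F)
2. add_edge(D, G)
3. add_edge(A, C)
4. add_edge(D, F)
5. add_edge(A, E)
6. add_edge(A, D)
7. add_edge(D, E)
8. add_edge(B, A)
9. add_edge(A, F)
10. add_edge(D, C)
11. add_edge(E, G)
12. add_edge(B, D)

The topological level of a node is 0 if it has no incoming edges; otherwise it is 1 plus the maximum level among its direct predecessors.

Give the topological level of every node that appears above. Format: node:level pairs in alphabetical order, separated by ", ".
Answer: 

Answer: A:1, B:0, C:3, D:2, E:3, F:4, G:4

Derivation:
Op 1: add_edge(E, F). Edges now: 1
Op 2: add_edge(D, G). Edges now: 2
Op 3: add_edge(A, C). Edges now: 3
Op 4: add_edge(D, F). Edges now: 4
Op 5: add_edge(A, E). Edges now: 5
Op 6: add_edge(A, D). Edges now: 6
Op 7: add_edge(D, E). Edges now: 7
Op 8: add_edge(B, A). Edges now: 8
Op 9: add_edge(A, F). Edges now: 9
Op 10: add_edge(D, C). Edges now: 10
Op 11: add_edge(E, G). Edges now: 11
Op 12: add_edge(B, D). Edges now: 12
Compute levels (Kahn BFS):
  sources (in-degree 0): B
  process B: level=0
    B->A: in-degree(A)=0, level(A)=1, enqueue
    B->D: in-degree(D)=1, level(D)>=1
  process A: level=1
    A->C: in-degree(C)=1, level(C)>=2
    A->D: in-degree(D)=0, level(D)=2, enqueue
    A->E: in-degree(E)=1, level(E)>=2
    A->F: in-degree(F)=2, level(F)>=2
  process D: level=2
    D->C: in-degree(C)=0, level(C)=3, enqueue
    D->E: in-degree(E)=0, level(E)=3, enqueue
    D->F: in-degree(F)=1, level(F)>=3
    D->G: in-degree(G)=1, level(G)>=3
  process C: level=3
  process E: level=3
    E->F: in-degree(F)=0, level(F)=4, enqueue
    E->G: in-degree(G)=0, level(G)=4, enqueue
  process F: level=4
  process G: level=4
All levels: A:1, B:0, C:3, D:2, E:3, F:4, G:4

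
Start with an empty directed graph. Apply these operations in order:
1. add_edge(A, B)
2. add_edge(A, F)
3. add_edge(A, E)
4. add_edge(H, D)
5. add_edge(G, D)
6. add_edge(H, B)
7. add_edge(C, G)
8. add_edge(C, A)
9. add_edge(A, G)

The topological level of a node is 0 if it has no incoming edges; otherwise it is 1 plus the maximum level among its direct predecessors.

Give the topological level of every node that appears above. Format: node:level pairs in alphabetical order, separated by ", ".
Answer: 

Answer: A:1, B:2, C:0, D:3, E:2, F:2, G:2, H:0

Derivation:
Op 1: add_edge(A, B). Edges now: 1
Op 2: add_edge(A, F). Edges now: 2
Op 3: add_edge(A, E). Edges now: 3
Op 4: add_edge(H, D). Edges now: 4
Op 5: add_edge(G, D). Edges now: 5
Op 6: add_edge(H, B). Edges now: 6
Op 7: add_edge(C, G). Edges now: 7
Op 8: add_edge(C, A). Edges now: 8
Op 9: add_edge(A, G). Edges now: 9
Compute levels (Kahn BFS):
  sources (in-degree 0): C, H
  process C: level=0
    C->A: in-degree(A)=0, level(A)=1, enqueue
    C->G: in-degree(G)=1, level(G)>=1
  process H: level=0
    H->B: in-degree(B)=1, level(B)>=1
    H->D: in-degree(D)=1, level(D)>=1
  process A: level=1
    A->B: in-degree(B)=0, level(B)=2, enqueue
    A->E: in-degree(E)=0, level(E)=2, enqueue
    A->F: in-degree(F)=0, level(F)=2, enqueue
    A->G: in-degree(G)=0, level(G)=2, enqueue
  process B: level=2
  process E: level=2
  process F: level=2
  process G: level=2
    G->D: in-degree(D)=0, level(D)=3, enqueue
  process D: level=3
All levels: A:1, B:2, C:0, D:3, E:2, F:2, G:2, H:0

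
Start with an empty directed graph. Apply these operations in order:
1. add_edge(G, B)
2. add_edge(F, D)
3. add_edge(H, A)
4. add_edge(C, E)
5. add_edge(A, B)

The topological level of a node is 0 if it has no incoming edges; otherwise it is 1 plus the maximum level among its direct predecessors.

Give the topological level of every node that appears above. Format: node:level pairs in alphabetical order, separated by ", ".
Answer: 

Op 1: add_edge(G, B). Edges now: 1
Op 2: add_edge(F, D). Edges now: 2
Op 3: add_edge(H, A). Edges now: 3
Op 4: add_edge(C, E). Edges now: 4
Op 5: add_edge(A, B). Edges now: 5
Compute levels (Kahn BFS):
  sources (in-degree 0): C, F, G, H
  process C: level=0
    C->E: in-degree(E)=0, level(E)=1, enqueue
  process F: level=0
    F->D: in-degree(D)=0, level(D)=1, enqueue
  process G: level=0
    G->B: in-degree(B)=1, level(B)>=1
  process H: level=0
    H->A: in-degree(A)=0, level(A)=1, enqueue
  process E: level=1
  process D: level=1
  process A: level=1
    A->B: in-degree(B)=0, level(B)=2, enqueue
  process B: level=2
All levels: A:1, B:2, C:0, D:1, E:1, F:0, G:0, H:0

Answer: A:1, B:2, C:0, D:1, E:1, F:0, G:0, H:0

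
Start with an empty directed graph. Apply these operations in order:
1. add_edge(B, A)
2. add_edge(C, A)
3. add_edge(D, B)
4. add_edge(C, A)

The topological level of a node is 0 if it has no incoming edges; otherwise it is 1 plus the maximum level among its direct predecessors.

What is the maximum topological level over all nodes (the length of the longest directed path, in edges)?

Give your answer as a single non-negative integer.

Op 1: add_edge(B, A). Edges now: 1
Op 2: add_edge(C, A). Edges now: 2
Op 3: add_edge(D, B). Edges now: 3
Op 4: add_edge(C, A) (duplicate, no change). Edges now: 3
Compute levels (Kahn BFS):
  sources (in-degree 0): C, D
  process C: level=0
    C->A: in-degree(A)=1, level(A)>=1
  process D: level=0
    D->B: in-degree(B)=0, level(B)=1, enqueue
  process B: level=1
    B->A: in-degree(A)=0, level(A)=2, enqueue
  process A: level=2
All levels: A:2, B:1, C:0, D:0
max level = 2

Answer: 2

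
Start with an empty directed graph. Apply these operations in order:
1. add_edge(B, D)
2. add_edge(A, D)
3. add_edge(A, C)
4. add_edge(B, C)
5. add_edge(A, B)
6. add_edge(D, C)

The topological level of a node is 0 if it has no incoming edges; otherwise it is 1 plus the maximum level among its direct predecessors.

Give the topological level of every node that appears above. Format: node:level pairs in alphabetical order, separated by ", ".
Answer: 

Answer: A:0, B:1, C:3, D:2

Derivation:
Op 1: add_edge(B, D). Edges now: 1
Op 2: add_edge(A, D). Edges now: 2
Op 3: add_edge(A, C). Edges now: 3
Op 4: add_edge(B, C). Edges now: 4
Op 5: add_edge(A, B). Edges now: 5
Op 6: add_edge(D, C). Edges now: 6
Compute levels (Kahn BFS):
  sources (in-degree 0): A
  process A: level=0
    A->B: in-degree(B)=0, level(B)=1, enqueue
    A->C: in-degree(C)=2, level(C)>=1
    A->D: in-degree(D)=1, level(D)>=1
  process B: level=1
    B->C: in-degree(C)=1, level(C)>=2
    B->D: in-degree(D)=0, level(D)=2, enqueue
  process D: level=2
    D->C: in-degree(C)=0, level(C)=3, enqueue
  process C: level=3
All levels: A:0, B:1, C:3, D:2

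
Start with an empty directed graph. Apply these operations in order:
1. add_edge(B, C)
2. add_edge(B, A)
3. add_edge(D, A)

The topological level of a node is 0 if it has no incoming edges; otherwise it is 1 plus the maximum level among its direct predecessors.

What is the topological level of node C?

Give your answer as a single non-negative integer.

Answer: 1

Derivation:
Op 1: add_edge(B, C). Edges now: 1
Op 2: add_edge(B, A). Edges now: 2
Op 3: add_edge(D, A). Edges now: 3
Compute levels (Kahn BFS):
  sources (in-degree 0): B, D
  process B: level=0
    B->A: in-degree(A)=1, level(A)>=1
    B->C: in-degree(C)=0, level(C)=1, enqueue
  process D: level=0
    D->A: in-degree(A)=0, level(A)=1, enqueue
  process C: level=1
  process A: level=1
All levels: A:1, B:0, C:1, D:0
level(C) = 1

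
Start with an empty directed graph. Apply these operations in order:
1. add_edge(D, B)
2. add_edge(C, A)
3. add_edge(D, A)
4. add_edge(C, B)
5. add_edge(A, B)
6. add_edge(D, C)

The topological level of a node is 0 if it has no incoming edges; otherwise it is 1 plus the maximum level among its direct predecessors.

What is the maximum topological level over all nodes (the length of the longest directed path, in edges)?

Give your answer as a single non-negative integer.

Op 1: add_edge(D, B). Edges now: 1
Op 2: add_edge(C, A). Edges now: 2
Op 3: add_edge(D, A). Edges now: 3
Op 4: add_edge(C, B). Edges now: 4
Op 5: add_edge(A, B). Edges now: 5
Op 6: add_edge(D, C). Edges now: 6
Compute levels (Kahn BFS):
  sources (in-degree 0): D
  process D: level=0
    D->A: in-degree(A)=1, level(A)>=1
    D->B: in-degree(B)=2, level(B)>=1
    D->C: in-degree(C)=0, level(C)=1, enqueue
  process C: level=1
    C->A: in-degree(A)=0, level(A)=2, enqueue
    C->B: in-degree(B)=1, level(B)>=2
  process A: level=2
    A->B: in-degree(B)=0, level(B)=3, enqueue
  process B: level=3
All levels: A:2, B:3, C:1, D:0
max level = 3

Answer: 3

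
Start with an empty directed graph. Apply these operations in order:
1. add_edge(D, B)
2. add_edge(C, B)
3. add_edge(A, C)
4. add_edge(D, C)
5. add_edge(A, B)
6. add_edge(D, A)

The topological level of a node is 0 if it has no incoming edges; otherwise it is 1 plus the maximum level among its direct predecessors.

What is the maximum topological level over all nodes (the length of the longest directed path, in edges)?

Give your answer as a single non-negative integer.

Op 1: add_edge(D, B). Edges now: 1
Op 2: add_edge(C, B). Edges now: 2
Op 3: add_edge(A, C). Edges now: 3
Op 4: add_edge(D, C). Edges now: 4
Op 5: add_edge(A, B). Edges now: 5
Op 6: add_edge(D, A). Edges now: 6
Compute levels (Kahn BFS):
  sources (in-degree 0): D
  process D: level=0
    D->A: in-degree(A)=0, level(A)=1, enqueue
    D->B: in-degree(B)=2, level(B)>=1
    D->C: in-degree(C)=1, level(C)>=1
  process A: level=1
    A->B: in-degree(B)=1, level(B)>=2
    A->C: in-degree(C)=0, level(C)=2, enqueue
  process C: level=2
    C->B: in-degree(B)=0, level(B)=3, enqueue
  process B: level=3
All levels: A:1, B:3, C:2, D:0
max level = 3

Answer: 3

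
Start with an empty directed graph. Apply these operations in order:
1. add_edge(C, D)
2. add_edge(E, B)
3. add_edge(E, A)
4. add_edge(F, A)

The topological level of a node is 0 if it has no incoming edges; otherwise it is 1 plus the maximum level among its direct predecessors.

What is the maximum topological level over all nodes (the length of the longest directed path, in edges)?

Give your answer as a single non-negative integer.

Answer: 1

Derivation:
Op 1: add_edge(C, D). Edges now: 1
Op 2: add_edge(E, B). Edges now: 2
Op 3: add_edge(E, A). Edges now: 3
Op 4: add_edge(F, A). Edges now: 4
Compute levels (Kahn BFS):
  sources (in-degree 0): C, E, F
  process C: level=0
    C->D: in-degree(D)=0, level(D)=1, enqueue
  process E: level=0
    E->A: in-degree(A)=1, level(A)>=1
    E->B: in-degree(B)=0, level(B)=1, enqueue
  process F: level=0
    F->A: in-degree(A)=0, level(A)=1, enqueue
  process D: level=1
  process B: level=1
  process A: level=1
All levels: A:1, B:1, C:0, D:1, E:0, F:0
max level = 1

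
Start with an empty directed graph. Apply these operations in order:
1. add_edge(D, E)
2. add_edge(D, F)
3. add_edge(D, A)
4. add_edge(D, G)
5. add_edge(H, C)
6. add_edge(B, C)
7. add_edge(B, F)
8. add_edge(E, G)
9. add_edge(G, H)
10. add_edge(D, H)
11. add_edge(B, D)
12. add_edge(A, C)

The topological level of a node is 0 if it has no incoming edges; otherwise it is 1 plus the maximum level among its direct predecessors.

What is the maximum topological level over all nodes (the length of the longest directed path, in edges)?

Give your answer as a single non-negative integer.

Answer: 5

Derivation:
Op 1: add_edge(D, E). Edges now: 1
Op 2: add_edge(D, F). Edges now: 2
Op 3: add_edge(D, A). Edges now: 3
Op 4: add_edge(D, G). Edges now: 4
Op 5: add_edge(H, C). Edges now: 5
Op 6: add_edge(B, C). Edges now: 6
Op 7: add_edge(B, F). Edges now: 7
Op 8: add_edge(E, G). Edges now: 8
Op 9: add_edge(G, H). Edges now: 9
Op 10: add_edge(D, H). Edges now: 10
Op 11: add_edge(B, D). Edges now: 11
Op 12: add_edge(A, C). Edges now: 12
Compute levels (Kahn BFS):
  sources (in-degree 0): B
  process B: level=0
    B->C: in-degree(C)=2, level(C)>=1
    B->D: in-degree(D)=0, level(D)=1, enqueue
    B->F: in-degree(F)=1, level(F)>=1
  process D: level=1
    D->A: in-degree(A)=0, level(A)=2, enqueue
    D->E: in-degree(E)=0, level(E)=2, enqueue
    D->F: in-degree(F)=0, level(F)=2, enqueue
    D->G: in-degree(G)=1, level(G)>=2
    D->H: in-degree(H)=1, level(H)>=2
  process A: level=2
    A->C: in-degree(C)=1, level(C)>=3
  process E: level=2
    E->G: in-degree(G)=0, level(G)=3, enqueue
  process F: level=2
  process G: level=3
    G->H: in-degree(H)=0, level(H)=4, enqueue
  process H: level=4
    H->C: in-degree(C)=0, level(C)=5, enqueue
  process C: level=5
All levels: A:2, B:0, C:5, D:1, E:2, F:2, G:3, H:4
max level = 5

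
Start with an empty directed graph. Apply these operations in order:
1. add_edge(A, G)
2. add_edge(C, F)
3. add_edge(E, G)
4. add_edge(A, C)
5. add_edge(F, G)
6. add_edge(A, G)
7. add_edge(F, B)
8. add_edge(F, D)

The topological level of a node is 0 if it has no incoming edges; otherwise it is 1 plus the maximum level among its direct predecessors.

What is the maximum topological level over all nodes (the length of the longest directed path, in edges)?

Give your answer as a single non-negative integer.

Op 1: add_edge(A, G). Edges now: 1
Op 2: add_edge(C, F). Edges now: 2
Op 3: add_edge(E, G). Edges now: 3
Op 4: add_edge(A, C). Edges now: 4
Op 5: add_edge(F, G). Edges now: 5
Op 6: add_edge(A, G) (duplicate, no change). Edges now: 5
Op 7: add_edge(F, B). Edges now: 6
Op 8: add_edge(F, D). Edges now: 7
Compute levels (Kahn BFS):
  sources (in-degree 0): A, E
  process A: level=0
    A->C: in-degree(C)=0, level(C)=1, enqueue
    A->G: in-degree(G)=2, level(G)>=1
  process E: level=0
    E->G: in-degree(G)=1, level(G)>=1
  process C: level=1
    C->F: in-degree(F)=0, level(F)=2, enqueue
  process F: level=2
    F->B: in-degree(B)=0, level(B)=3, enqueue
    F->D: in-degree(D)=0, level(D)=3, enqueue
    F->G: in-degree(G)=0, level(G)=3, enqueue
  process B: level=3
  process D: level=3
  process G: level=3
All levels: A:0, B:3, C:1, D:3, E:0, F:2, G:3
max level = 3

Answer: 3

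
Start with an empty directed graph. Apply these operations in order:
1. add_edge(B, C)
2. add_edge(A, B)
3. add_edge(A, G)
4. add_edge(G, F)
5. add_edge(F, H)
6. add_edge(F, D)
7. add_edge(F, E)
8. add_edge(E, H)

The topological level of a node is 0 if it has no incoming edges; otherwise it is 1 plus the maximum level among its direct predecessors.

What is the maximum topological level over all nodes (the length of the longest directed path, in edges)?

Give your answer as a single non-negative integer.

Answer: 4

Derivation:
Op 1: add_edge(B, C). Edges now: 1
Op 2: add_edge(A, B). Edges now: 2
Op 3: add_edge(A, G). Edges now: 3
Op 4: add_edge(G, F). Edges now: 4
Op 5: add_edge(F, H). Edges now: 5
Op 6: add_edge(F, D). Edges now: 6
Op 7: add_edge(F, E). Edges now: 7
Op 8: add_edge(E, H). Edges now: 8
Compute levels (Kahn BFS):
  sources (in-degree 0): A
  process A: level=0
    A->B: in-degree(B)=0, level(B)=1, enqueue
    A->G: in-degree(G)=0, level(G)=1, enqueue
  process B: level=1
    B->C: in-degree(C)=0, level(C)=2, enqueue
  process G: level=1
    G->F: in-degree(F)=0, level(F)=2, enqueue
  process C: level=2
  process F: level=2
    F->D: in-degree(D)=0, level(D)=3, enqueue
    F->E: in-degree(E)=0, level(E)=3, enqueue
    F->H: in-degree(H)=1, level(H)>=3
  process D: level=3
  process E: level=3
    E->H: in-degree(H)=0, level(H)=4, enqueue
  process H: level=4
All levels: A:0, B:1, C:2, D:3, E:3, F:2, G:1, H:4
max level = 4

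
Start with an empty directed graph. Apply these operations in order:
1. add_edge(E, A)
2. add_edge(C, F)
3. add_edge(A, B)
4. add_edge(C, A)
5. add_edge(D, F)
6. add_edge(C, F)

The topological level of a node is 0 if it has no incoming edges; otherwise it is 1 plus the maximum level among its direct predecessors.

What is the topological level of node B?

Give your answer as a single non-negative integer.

Answer: 2

Derivation:
Op 1: add_edge(E, A). Edges now: 1
Op 2: add_edge(C, F). Edges now: 2
Op 3: add_edge(A, B). Edges now: 3
Op 4: add_edge(C, A). Edges now: 4
Op 5: add_edge(D, F). Edges now: 5
Op 6: add_edge(C, F) (duplicate, no change). Edges now: 5
Compute levels (Kahn BFS):
  sources (in-degree 0): C, D, E
  process C: level=0
    C->A: in-degree(A)=1, level(A)>=1
    C->F: in-degree(F)=1, level(F)>=1
  process D: level=0
    D->F: in-degree(F)=0, level(F)=1, enqueue
  process E: level=0
    E->A: in-degree(A)=0, level(A)=1, enqueue
  process F: level=1
  process A: level=1
    A->B: in-degree(B)=0, level(B)=2, enqueue
  process B: level=2
All levels: A:1, B:2, C:0, D:0, E:0, F:1
level(B) = 2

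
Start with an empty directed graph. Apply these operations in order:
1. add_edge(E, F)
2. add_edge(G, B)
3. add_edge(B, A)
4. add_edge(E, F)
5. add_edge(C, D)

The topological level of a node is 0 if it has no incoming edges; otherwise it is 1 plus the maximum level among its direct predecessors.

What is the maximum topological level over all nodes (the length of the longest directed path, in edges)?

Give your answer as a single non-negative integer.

Answer: 2

Derivation:
Op 1: add_edge(E, F). Edges now: 1
Op 2: add_edge(G, B). Edges now: 2
Op 3: add_edge(B, A). Edges now: 3
Op 4: add_edge(E, F) (duplicate, no change). Edges now: 3
Op 5: add_edge(C, D). Edges now: 4
Compute levels (Kahn BFS):
  sources (in-degree 0): C, E, G
  process C: level=0
    C->D: in-degree(D)=0, level(D)=1, enqueue
  process E: level=0
    E->F: in-degree(F)=0, level(F)=1, enqueue
  process G: level=0
    G->B: in-degree(B)=0, level(B)=1, enqueue
  process D: level=1
  process F: level=1
  process B: level=1
    B->A: in-degree(A)=0, level(A)=2, enqueue
  process A: level=2
All levels: A:2, B:1, C:0, D:1, E:0, F:1, G:0
max level = 2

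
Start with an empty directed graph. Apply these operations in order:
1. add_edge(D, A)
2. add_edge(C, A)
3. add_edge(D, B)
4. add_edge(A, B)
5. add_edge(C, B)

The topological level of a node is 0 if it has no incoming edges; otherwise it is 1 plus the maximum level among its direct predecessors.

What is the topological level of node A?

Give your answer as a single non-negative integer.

Op 1: add_edge(D, A). Edges now: 1
Op 2: add_edge(C, A). Edges now: 2
Op 3: add_edge(D, B). Edges now: 3
Op 4: add_edge(A, B). Edges now: 4
Op 5: add_edge(C, B). Edges now: 5
Compute levels (Kahn BFS):
  sources (in-degree 0): C, D
  process C: level=0
    C->A: in-degree(A)=1, level(A)>=1
    C->B: in-degree(B)=2, level(B)>=1
  process D: level=0
    D->A: in-degree(A)=0, level(A)=1, enqueue
    D->B: in-degree(B)=1, level(B)>=1
  process A: level=1
    A->B: in-degree(B)=0, level(B)=2, enqueue
  process B: level=2
All levels: A:1, B:2, C:0, D:0
level(A) = 1

Answer: 1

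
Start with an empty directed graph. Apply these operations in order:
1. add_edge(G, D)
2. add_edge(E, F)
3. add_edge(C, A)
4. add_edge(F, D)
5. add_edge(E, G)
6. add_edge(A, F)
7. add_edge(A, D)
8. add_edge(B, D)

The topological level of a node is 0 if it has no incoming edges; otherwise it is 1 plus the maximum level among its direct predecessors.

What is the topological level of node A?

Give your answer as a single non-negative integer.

Op 1: add_edge(G, D). Edges now: 1
Op 2: add_edge(E, F). Edges now: 2
Op 3: add_edge(C, A). Edges now: 3
Op 4: add_edge(F, D). Edges now: 4
Op 5: add_edge(E, G). Edges now: 5
Op 6: add_edge(A, F). Edges now: 6
Op 7: add_edge(A, D). Edges now: 7
Op 8: add_edge(B, D). Edges now: 8
Compute levels (Kahn BFS):
  sources (in-degree 0): B, C, E
  process B: level=0
    B->D: in-degree(D)=3, level(D)>=1
  process C: level=0
    C->A: in-degree(A)=0, level(A)=1, enqueue
  process E: level=0
    E->F: in-degree(F)=1, level(F)>=1
    E->G: in-degree(G)=0, level(G)=1, enqueue
  process A: level=1
    A->D: in-degree(D)=2, level(D)>=2
    A->F: in-degree(F)=0, level(F)=2, enqueue
  process G: level=1
    G->D: in-degree(D)=1, level(D)>=2
  process F: level=2
    F->D: in-degree(D)=0, level(D)=3, enqueue
  process D: level=3
All levels: A:1, B:0, C:0, D:3, E:0, F:2, G:1
level(A) = 1

Answer: 1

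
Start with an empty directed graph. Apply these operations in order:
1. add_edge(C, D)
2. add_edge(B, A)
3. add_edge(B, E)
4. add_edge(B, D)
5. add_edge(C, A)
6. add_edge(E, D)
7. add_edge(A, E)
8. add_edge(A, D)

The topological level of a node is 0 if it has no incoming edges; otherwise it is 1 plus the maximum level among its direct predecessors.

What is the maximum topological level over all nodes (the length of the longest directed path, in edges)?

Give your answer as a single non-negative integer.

Answer: 3

Derivation:
Op 1: add_edge(C, D). Edges now: 1
Op 2: add_edge(B, A). Edges now: 2
Op 3: add_edge(B, E). Edges now: 3
Op 4: add_edge(B, D). Edges now: 4
Op 5: add_edge(C, A). Edges now: 5
Op 6: add_edge(E, D). Edges now: 6
Op 7: add_edge(A, E). Edges now: 7
Op 8: add_edge(A, D). Edges now: 8
Compute levels (Kahn BFS):
  sources (in-degree 0): B, C
  process B: level=0
    B->A: in-degree(A)=1, level(A)>=1
    B->D: in-degree(D)=3, level(D)>=1
    B->E: in-degree(E)=1, level(E)>=1
  process C: level=0
    C->A: in-degree(A)=0, level(A)=1, enqueue
    C->D: in-degree(D)=2, level(D)>=1
  process A: level=1
    A->D: in-degree(D)=1, level(D)>=2
    A->E: in-degree(E)=0, level(E)=2, enqueue
  process E: level=2
    E->D: in-degree(D)=0, level(D)=3, enqueue
  process D: level=3
All levels: A:1, B:0, C:0, D:3, E:2
max level = 3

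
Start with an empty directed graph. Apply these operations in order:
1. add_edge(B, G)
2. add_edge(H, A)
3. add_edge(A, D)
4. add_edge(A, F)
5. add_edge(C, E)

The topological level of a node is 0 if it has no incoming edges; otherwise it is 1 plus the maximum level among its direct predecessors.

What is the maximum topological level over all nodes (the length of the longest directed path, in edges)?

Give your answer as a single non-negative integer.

Op 1: add_edge(B, G). Edges now: 1
Op 2: add_edge(H, A). Edges now: 2
Op 3: add_edge(A, D). Edges now: 3
Op 4: add_edge(A, F). Edges now: 4
Op 5: add_edge(C, E). Edges now: 5
Compute levels (Kahn BFS):
  sources (in-degree 0): B, C, H
  process B: level=0
    B->G: in-degree(G)=0, level(G)=1, enqueue
  process C: level=0
    C->E: in-degree(E)=0, level(E)=1, enqueue
  process H: level=0
    H->A: in-degree(A)=0, level(A)=1, enqueue
  process G: level=1
  process E: level=1
  process A: level=1
    A->D: in-degree(D)=0, level(D)=2, enqueue
    A->F: in-degree(F)=0, level(F)=2, enqueue
  process D: level=2
  process F: level=2
All levels: A:1, B:0, C:0, D:2, E:1, F:2, G:1, H:0
max level = 2

Answer: 2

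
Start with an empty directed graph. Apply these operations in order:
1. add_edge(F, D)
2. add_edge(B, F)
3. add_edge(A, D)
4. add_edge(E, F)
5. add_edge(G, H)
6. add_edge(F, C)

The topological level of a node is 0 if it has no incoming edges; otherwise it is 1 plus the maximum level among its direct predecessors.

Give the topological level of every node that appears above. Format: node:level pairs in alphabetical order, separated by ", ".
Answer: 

Answer: A:0, B:0, C:2, D:2, E:0, F:1, G:0, H:1

Derivation:
Op 1: add_edge(F, D). Edges now: 1
Op 2: add_edge(B, F). Edges now: 2
Op 3: add_edge(A, D). Edges now: 3
Op 4: add_edge(E, F). Edges now: 4
Op 5: add_edge(G, H). Edges now: 5
Op 6: add_edge(F, C). Edges now: 6
Compute levels (Kahn BFS):
  sources (in-degree 0): A, B, E, G
  process A: level=0
    A->D: in-degree(D)=1, level(D)>=1
  process B: level=0
    B->F: in-degree(F)=1, level(F)>=1
  process E: level=0
    E->F: in-degree(F)=0, level(F)=1, enqueue
  process G: level=0
    G->H: in-degree(H)=0, level(H)=1, enqueue
  process F: level=1
    F->C: in-degree(C)=0, level(C)=2, enqueue
    F->D: in-degree(D)=0, level(D)=2, enqueue
  process H: level=1
  process C: level=2
  process D: level=2
All levels: A:0, B:0, C:2, D:2, E:0, F:1, G:0, H:1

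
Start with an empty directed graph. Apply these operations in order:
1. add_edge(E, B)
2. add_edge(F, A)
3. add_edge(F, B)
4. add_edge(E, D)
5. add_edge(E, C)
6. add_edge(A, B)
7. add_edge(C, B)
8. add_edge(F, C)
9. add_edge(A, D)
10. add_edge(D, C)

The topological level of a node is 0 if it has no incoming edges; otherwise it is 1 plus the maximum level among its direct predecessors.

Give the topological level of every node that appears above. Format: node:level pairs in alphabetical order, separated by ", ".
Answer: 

Op 1: add_edge(E, B). Edges now: 1
Op 2: add_edge(F, A). Edges now: 2
Op 3: add_edge(F, B). Edges now: 3
Op 4: add_edge(E, D). Edges now: 4
Op 5: add_edge(E, C). Edges now: 5
Op 6: add_edge(A, B). Edges now: 6
Op 7: add_edge(C, B). Edges now: 7
Op 8: add_edge(F, C). Edges now: 8
Op 9: add_edge(A, D). Edges now: 9
Op 10: add_edge(D, C). Edges now: 10
Compute levels (Kahn BFS):
  sources (in-degree 0): E, F
  process E: level=0
    E->B: in-degree(B)=3, level(B)>=1
    E->C: in-degree(C)=2, level(C)>=1
    E->D: in-degree(D)=1, level(D)>=1
  process F: level=0
    F->A: in-degree(A)=0, level(A)=1, enqueue
    F->B: in-degree(B)=2, level(B)>=1
    F->C: in-degree(C)=1, level(C)>=1
  process A: level=1
    A->B: in-degree(B)=1, level(B)>=2
    A->D: in-degree(D)=0, level(D)=2, enqueue
  process D: level=2
    D->C: in-degree(C)=0, level(C)=3, enqueue
  process C: level=3
    C->B: in-degree(B)=0, level(B)=4, enqueue
  process B: level=4
All levels: A:1, B:4, C:3, D:2, E:0, F:0

Answer: A:1, B:4, C:3, D:2, E:0, F:0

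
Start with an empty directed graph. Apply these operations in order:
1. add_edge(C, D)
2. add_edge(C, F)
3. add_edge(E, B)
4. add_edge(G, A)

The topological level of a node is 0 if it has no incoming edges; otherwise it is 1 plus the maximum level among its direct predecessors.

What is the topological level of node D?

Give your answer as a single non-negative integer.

Op 1: add_edge(C, D). Edges now: 1
Op 2: add_edge(C, F). Edges now: 2
Op 3: add_edge(E, B). Edges now: 3
Op 4: add_edge(G, A). Edges now: 4
Compute levels (Kahn BFS):
  sources (in-degree 0): C, E, G
  process C: level=0
    C->D: in-degree(D)=0, level(D)=1, enqueue
    C->F: in-degree(F)=0, level(F)=1, enqueue
  process E: level=0
    E->B: in-degree(B)=0, level(B)=1, enqueue
  process G: level=0
    G->A: in-degree(A)=0, level(A)=1, enqueue
  process D: level=1
  process F: level=1
  process B: level=1
  process A: level=1
All levels: A:1, B:1, C:0, D:1, E:0, F:1, G:0
level(D) = 1

Answer: 1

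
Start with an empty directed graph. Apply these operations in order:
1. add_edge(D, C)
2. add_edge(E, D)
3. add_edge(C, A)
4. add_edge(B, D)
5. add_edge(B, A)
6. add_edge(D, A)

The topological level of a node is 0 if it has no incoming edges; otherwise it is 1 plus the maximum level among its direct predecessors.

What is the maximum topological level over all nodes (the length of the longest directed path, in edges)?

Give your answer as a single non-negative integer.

Op 1: add_edge(D, C). Edges now: 1
Op 2: add_edge(E, D). Edges now: 2
Op 3: add_edge(C, A). Edges now: 3
Op 4: add_edge(B, D). Edges now: 4
Op 5: add_edge(B, A). Edges now: 5
Op 6: add_edge(D, A). Edges now: 6
Compute levels (Kahn BFS):
  sources (in-degree 0): B, E
  process B: level=0
    B->A: in-degree(A)=2, level(A)>=1
    B->D: in-degree(D)=1, level(D)>=1
  process E: level=0
    E->D: in-degree(D)=0, level(D)=1, enqueue
  process D: level=1
    D->A: in-degree(A)=1, level(A)>=2
    D->C: in-degree(C)=0, level(C)=2, enqueue
  process C: level=2
    C->A: in-degree(A)=0, level(A)=3, enqueue
  process A: level=3
All levels: A:3, B:0, C:2, D:1, E:0
max level = 3

Answer: 3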